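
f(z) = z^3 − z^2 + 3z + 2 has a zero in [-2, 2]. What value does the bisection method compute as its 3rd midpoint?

-0.5

f(0) = 2 > 0, so the root lies in [-2, 0]
f(-1) = -3 < 0, so the root lies in [-1, 0]
f(-0.5) = 0.125 > 0, so the root lies in [-1, -0.5]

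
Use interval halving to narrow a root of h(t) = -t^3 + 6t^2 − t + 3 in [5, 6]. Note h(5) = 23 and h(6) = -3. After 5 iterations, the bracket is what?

midpoint 5.5: h = 12.625 > 0 → [5.5, 6]
midpoint 5.75: h = 5.515625 > 0 → [5.75, 6]
midpoint 5.875: h = 1.439453 > 0 → [5.875, 6]
midpoint 5.9375: h = -0.7341 < 0 → [5.875, 5.9375]
midpoint 5.90625: h = 0.3641 > 0 → [5.90625, 5.9375]

[5.90625, 5.9375]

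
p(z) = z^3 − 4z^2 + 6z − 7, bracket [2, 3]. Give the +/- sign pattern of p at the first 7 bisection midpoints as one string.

-+-----

p(2.5) = -1.375 < 0, so the root lies in [2.5, 3]
p(2.75) = 0.046875 > 0, so the root lies in [2.5, 2.75]
p(2.625) = -0.724609 < 0, so the root lies in [2.625, 2.75]
p(2.6875) = -0.3547 < 0, so the root lies in [2.6875, 2.75]
p(2.71875) = -0.158 < 0, so the root lies in [2.71875, 2.75]
p(2.734375) = -0.0566 < 0, so the root lies in [2.734375, 2.75]
p(2.7421875) = -0.0051 < 0, so the root lies in [2.7421875, 2.75]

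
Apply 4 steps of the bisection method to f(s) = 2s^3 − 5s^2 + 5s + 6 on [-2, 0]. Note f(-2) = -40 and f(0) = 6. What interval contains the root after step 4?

s = -1 gives f = -6, negative; keep [-1, 0]
s = -0.5 gives f = 2, positive; keep [-1, -0.5]
s = -0.75 gives f = -1.40625, negative; keep [-0.75, -0.5]
s = -0.625 gives f = 0.4336, positive; keep [-0.75, -0.625]

[-0.75, -0.625]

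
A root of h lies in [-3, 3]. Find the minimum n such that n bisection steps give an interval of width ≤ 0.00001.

20

Width after n steps is 6/2^n. Need 2^n ≥ 6/0.00001 = 600000.
2^19 = 524288 < 600000 ≤ 2^20 = 1048576, so n = 20.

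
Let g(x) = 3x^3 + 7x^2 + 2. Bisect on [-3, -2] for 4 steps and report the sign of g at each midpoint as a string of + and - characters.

m = -2.5, g(m) = -1.125 (−); new bracket [-2.5, -2]
m = -2.25, g(m) = 3.265625 (+); new bracket [-2.5, -2.25]
m = -2.375, g(m) = 1.294922 (+); new bracket [-2.5, -2.375]
m = -2.4375, g(m) = 0.1433 (+); new bracket [-2.5, -2.4375]

-+++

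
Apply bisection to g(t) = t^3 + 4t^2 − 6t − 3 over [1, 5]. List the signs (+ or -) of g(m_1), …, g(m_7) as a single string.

+++----

midpoint 3: g = 42 > 0 → [1, 3]
midpoint 2: g = 9 > 0 → [1, 2]
midpoint 1.5: g = 0.375 > 0 → [1, 1.5]
midpoint 1.25: g = -2.2969 < 0 → [1.25, 1.5]
midpoint 1.375: g = -1.0879 < 0 → [1.375, 1.5]
midpoint 1.4375: g = -0.3889 < 0 → [1.4375, 1.5]
midpoint 1.46875: g = -0.0152 < 0 → [1.46875, 1.5]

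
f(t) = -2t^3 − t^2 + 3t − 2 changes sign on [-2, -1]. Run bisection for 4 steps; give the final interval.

m = -1.5, f(m) = -2 (−); new bracket [-2, -1.5]
m = -1.75, f(m) = 0.40625 (+); new bracket [-1.75, -1.5]
m = -1.625, f(m) = -0.933594 (−); new bracket [-1.75, -1.625]
m = -1.6875, f(m) = -0.2993 (−); new bracket [-1.75, -1.6875]

[-1.75, -1.6875]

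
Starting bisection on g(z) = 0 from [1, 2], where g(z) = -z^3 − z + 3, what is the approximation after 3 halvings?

midpoint 1.5: g = -1.875 < 0 → [1, 1.5]
midpoint 1.25: g = -0.203125 < 0 → [1, 1.25]
midpoint 1.125: g = 0.451172 > 0 → [1.125, 1.25]

1.125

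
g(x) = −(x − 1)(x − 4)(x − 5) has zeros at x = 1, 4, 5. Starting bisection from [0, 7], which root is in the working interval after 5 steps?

g(3.5) = -1.875 < 0, so the root lies in [0, 3.5]
g(1.75) = -5.484375 < 0, so the root lies in [0, 1.75]
g(0.875) = 1.611328 > 0, so the root lies in [0.875, 1.75]
g(1.3125) = -3.0969 < 0, so the root lies in [0.875, 1.3125]
g(1.09375) = -1.0643 < 0, so the root lies in [0.875, 1.09375]

1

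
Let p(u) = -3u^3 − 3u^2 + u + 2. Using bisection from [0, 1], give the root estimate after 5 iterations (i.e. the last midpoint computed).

m = 0.5, p(m) = 1.375 (+); new bracket [0.5, 1]
m = 0.75, p(m) = -0.203125 (−); new bracket [0.5, 0.75]
m = 0.625, p(m) = 0.720703 (+); new bracket [0.625, 0.75]
m = 0.6875, p(m) = 0.2947 (+); new bracket [0.6875, 0.75]
m = 0.71875, p(m) = 0.055 (+); new bracket [0.71875, 0.75]

0.71875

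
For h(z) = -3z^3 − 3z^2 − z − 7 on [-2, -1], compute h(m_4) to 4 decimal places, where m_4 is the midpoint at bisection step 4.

h(-1.5) = -2.125 < 0, so the root lies in [-2, -1.5]
h(-1.75) = 1.640625 > 0, so the root lies in [-1.75, -1.5]
h(-1.625) = -0.423828 < 0, so the root lies in [-1.75, -1.625]
h(-1.6875) = 0.5608 > 0, so the root lies in [-1.6875, -1.625]

0.5608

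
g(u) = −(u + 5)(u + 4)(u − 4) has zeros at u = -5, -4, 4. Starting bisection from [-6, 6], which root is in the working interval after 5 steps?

g(0) = 80 > 0, so the root lies in [0, 6]
g(3) = 56 > 0, so the root lies in [3, 6]
g(4.5) = -40.375 < 0, so the root lies in [3, 4.5]
g(3.75) = 16.9531 > 0, so the root lies in [3.75, 4.5]
g(4.125) = -9.2676 < 0, so the root lies in [3.75, 4.125]

4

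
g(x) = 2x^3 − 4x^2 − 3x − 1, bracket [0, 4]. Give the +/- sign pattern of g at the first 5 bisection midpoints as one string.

-+-+-

midpoint 2: g = -7 < 0 → [2, 4]
midpoint 3: g = 8 > 0 → [2, 3]
midpoint 2.5: g = -2.25 < 0 → [2.5, 3]
midpoint 2.75: g = 2.0938 > 0 → [2.5, 2.75]
midpoint 2.625: g = -0.2617 < 0 → [2.625, 2.75]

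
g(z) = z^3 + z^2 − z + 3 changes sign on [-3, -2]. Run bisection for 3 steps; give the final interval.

[-2.25, -2.125]

g(-2.5) = -3.875 < 0, so the root lies in [-2.5, -2]
g(-2.25) = -1.078125 < 0, so the root lies in [-2.25, -2]
g(-2.125) = 0.044922 > 0, so the root lies in [-2.25, -2.125]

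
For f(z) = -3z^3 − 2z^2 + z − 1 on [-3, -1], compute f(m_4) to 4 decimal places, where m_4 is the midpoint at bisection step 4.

m = -2, f(m) = 13 (+); new bracket [-2, -1]
m = -1.5, f(m) = 3.125 (+); new bracket [-1.5, -1]
m = -1.25, f(m) = 0.484375 (+); new bracket [-1.25, -1]
m = -1.125, f(m) = -0.3848 (−); new bracket [-1.25, -1.125]

-0.3848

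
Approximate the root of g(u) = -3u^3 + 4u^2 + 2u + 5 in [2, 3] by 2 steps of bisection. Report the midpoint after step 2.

2.25

midpoint 2.5: g = -11.875 < 0 → [2, 2.5]
midpoint 2.25: g = -4.421875 < 0 → [2, 2.25]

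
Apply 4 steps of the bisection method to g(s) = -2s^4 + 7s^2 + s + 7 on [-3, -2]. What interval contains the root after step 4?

s = -2.5 gives g = -29.875, negative; keep [-2.5, -2]
s = -2.25 gives g = -11.070312, negative; keep [-2.25, -2]
s = -2.125 gives g = -4.297363, negative; keep [-2.125, -2]
s = -2.0625 gives g = -1.4766, negative; keep [-2.0625, -2]

[-2.0625, -2]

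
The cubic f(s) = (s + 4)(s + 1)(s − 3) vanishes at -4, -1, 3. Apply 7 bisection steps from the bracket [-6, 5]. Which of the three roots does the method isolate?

m = -0.5, f(m) = -6.125 (−); new bracket [-0.5, 5]
m = 2.25, f(m) = -15.234375 (−); new bracket [2.25, 5]
m = 3.625, f(m) = 22.041016 (+); new bracket [2.25, 3.625]
m = 2.9375, f(m) = -1.7073 (−); new bracket [2.9375, 3.625]
m = 3.28125, f(m) = 8.7674 (+); new bracket [2.9375, 3.28125]
m = 3.109375, f(m) = 3.1954 (+); new bracket [2.9375, 3.109375]
m = 3.0234375, f(m) = 0.6623 (+); new bracket [2.9375, 3.0234375]

3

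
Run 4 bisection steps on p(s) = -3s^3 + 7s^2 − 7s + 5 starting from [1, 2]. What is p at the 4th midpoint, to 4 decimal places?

-0.2917

midpoint 1.5: p = 0.125 > 0 → [1.5, 2]
midpoint 1.75: p = -1.890625 < 0 → [1.5, 1.75]
midpoint 1.625: p = -0.763672 < 0 → [1.5, 1.625]
midpoint 1.5625: p = -0.2917 < 0 → [1.5, 1.5625]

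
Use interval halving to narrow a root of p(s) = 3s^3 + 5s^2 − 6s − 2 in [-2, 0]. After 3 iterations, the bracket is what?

m = -1, p(m) = 6 (+); new bracket [-1, 0]
m = -0.5, p(m) = 1.875 (+); new bracket [-0.5, 0]
m = -0.25, p(m) = -0.234375 (−); new bracket [-0.5, -0.25]

[-0.5, -0.25]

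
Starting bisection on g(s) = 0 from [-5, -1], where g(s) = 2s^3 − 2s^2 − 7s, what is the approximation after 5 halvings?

-1.375

midpoint -3: g = -51 < 0 → [-3, -1]
midpoint -2: g = -10 < 0 → [-2, -1]
midpoint -1.5: g = -0.75 < 0 → [-1.5, -1]
midpoint -1.25: g = 1.7188 > 0 → [-1.5, -1.25]
midpoint -1.375: g = 0.6445 > 0 → [-1.5, -1.375]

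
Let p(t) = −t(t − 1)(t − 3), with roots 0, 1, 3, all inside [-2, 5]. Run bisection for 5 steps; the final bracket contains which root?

p(1.5) = 1.125 > 0, so the root lies in [1.5, 5]
p(3.25) = -1.828125 < 0, so the root lies in [1.5, 3.25]
p(2.375) = 2.041016 > 0, so the root lies in [2.375, 3.25]
p(2.8125) = 0.9558 > 0, so the root lies in [2.8125, 3.25]
p(3.03125) = -0.1924 < 0, so the root lies in [2.8125, 3.03125]

3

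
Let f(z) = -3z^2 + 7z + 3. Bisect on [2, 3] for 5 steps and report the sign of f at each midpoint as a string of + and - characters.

m = 2.5, f(m) = 1.75 (+); new bracket [2.5, 3]
m = 2.75, f(m) = -0.4375 (−); new bracket [2.5, 2.75]
m = 2.625, f(m) = 0.703125 (+); new bracket [2.625, 2.75]
m = 2.6875, f(m) = 0.1445 (+); new bracket [2.6875, 2.75]
m = 2.71875, f(m) = -0.1436 (−); new bracket [2.6875, 2.71875]

+-++-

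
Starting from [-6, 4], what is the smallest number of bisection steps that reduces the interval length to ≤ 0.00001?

Width after n steps is 10/2^n. Need 2^n ≥ 10/0.00001 = 1000000.
2^19 = 524288 < 1000000 ≤ 2^20 = 1048576, so n = 20.

20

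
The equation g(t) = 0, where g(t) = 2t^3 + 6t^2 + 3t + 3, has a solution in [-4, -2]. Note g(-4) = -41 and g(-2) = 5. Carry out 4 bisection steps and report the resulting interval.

midpoint -3: g = -6 < 0 → [-3, -2]
midpoint -2.5: g = 1.75 > 0 → [-3, -2.5]
midpoint -2.75: g = -1.46875 < 0 → [-2.75, -2.5]
midpoint -2.625: g = 0.293 > 0 → [-2.75, -2.625]

[-2.75, -2.625]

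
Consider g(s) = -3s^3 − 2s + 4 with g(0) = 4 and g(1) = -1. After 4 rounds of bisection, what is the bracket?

[0.875, 0.9375]

midpoint 0.5: g = 2.625 > 0 → [0.5, 1]
midpoint 0.75: g = 1.234375 > 0 → [0.75, 1]
midpoint 0.875: g = 0.240234 > 0 → [0.875, 1]
midpoint 0.9375: g = -0.3469 < 0 → [0.875, 0.9375]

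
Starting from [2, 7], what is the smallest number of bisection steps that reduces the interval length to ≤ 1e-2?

Width after n steps is 5/2^n. Need 2^n ≥ 5/1e-2 = 500.
2^8 = 256 < 500 ≤ 2^9 = 512, so n = 9.

9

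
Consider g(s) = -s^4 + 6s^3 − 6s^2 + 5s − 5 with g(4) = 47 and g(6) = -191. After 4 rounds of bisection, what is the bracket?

[4.875, 5]

s = 5 gives g = -5, negative; keep [4, 5]
s = 4.5 gives g = 32.6875, positive; keep [4.5, 5]
s = 4.75 gives g = 17.339844, positive; keep [4.75, 5]
s = 4.875 gives g = 7.1208, positive; keep [4.875, 5]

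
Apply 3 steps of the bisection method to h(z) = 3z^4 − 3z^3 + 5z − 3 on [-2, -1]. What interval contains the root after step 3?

[-1.125, -1]

z = -1.5 gives h = 14.8125, positive; keep [-1.5, -1]
z = -1.25 gives h = 3.933594, positive; keep [-1.25, -1]
z = -1.125 gives h = 0.451904, positive; keep [-1.125, -1]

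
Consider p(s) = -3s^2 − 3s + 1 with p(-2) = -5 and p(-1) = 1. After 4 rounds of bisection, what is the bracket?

s = -1.5 gives p = -1.25, negative; keep [-1.5, -1]
s = -1.25 gives p = 0.0625, positive; keep [-1.5, -1.25]
s = -1.375 gives p = -0.546875, negative; keep [-1.375, -1.25]
s = -1.3125 gives p = -0.2305, negative; keep [-1.3125, -1.25]

[-1.3125, -1.25]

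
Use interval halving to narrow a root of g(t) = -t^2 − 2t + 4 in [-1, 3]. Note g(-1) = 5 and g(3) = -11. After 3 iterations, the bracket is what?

[1, 1.5]

g(1) = 1 > 0, so the root lies in [1, 3]
g(2) = -4 < 0, so the root lies in [1, 2]
g(1.5) = -1.25 < 0, so the root lies in [1, 1.5]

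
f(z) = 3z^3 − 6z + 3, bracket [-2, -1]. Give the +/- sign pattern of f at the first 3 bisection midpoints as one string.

+--

m = -1.5, f(m) = 1.875 (+); new bracket [-2, -1.5]
m = -1.75, f(m) = -2.578125 (−); new bracket [-1.75, -1.5]
m = -1.625, f(m) = -0.123047 (−); new bracket [-1.625, -1.5]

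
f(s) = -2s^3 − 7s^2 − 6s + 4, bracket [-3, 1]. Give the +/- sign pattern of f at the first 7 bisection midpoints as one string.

++-++-+

s = -1 gives f = 5, positive; keep [-1, 1]
s = 0 gives f = 4, positive; keep [0, 1]
s = 0.5 gives f = -1, negative; keep [0, 0.5]
s = 0.25 gives f = 2.0312, positive; keep [0.25, 0.5]
s = 0.375 gives f = 0.6602, positive; keep [0.375, 0.5]
s = 0.4375 gives f = -0.1323, negative; keep [0.375, 0.4375]
s = 0.40625 gives f = 0.2731, positive; keep [0.40625, 0.4375]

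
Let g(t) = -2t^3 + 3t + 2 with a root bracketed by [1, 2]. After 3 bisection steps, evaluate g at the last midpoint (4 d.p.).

midpoint 1.5: g = -0.25 < 0 → [1, 1.5]
midpoint 1.25: g = 1.84375 > 0 → [1.25, 1.5]
midpoint 1.375: g = 0.925781 > 0 → [1.375, 1.5]

0.9258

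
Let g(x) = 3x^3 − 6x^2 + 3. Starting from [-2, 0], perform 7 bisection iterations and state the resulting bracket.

[-0.625, -0.609375]

midpoint -1: g = -6 < 0 → [-1, 0]
midpoint -0.5: g = 1.125 > 0 → [-1, -0.5]
midpoint -0.75: g = -1.640625 < 0 → [-0.75, -0.5]
midpoint -0.625: g = -0.0762 < 0 → [-0.625, -0.5]
midpoint -0.5625: g = 0.5676 > 0 → [-0.625, -0.5625]
midpoint -0.59375: g = 0.2568 > 0 → [-0.625, -0.59375]
midpoint -0.609375: g = 0.0931 > 0 → [-0.625, -0.609375]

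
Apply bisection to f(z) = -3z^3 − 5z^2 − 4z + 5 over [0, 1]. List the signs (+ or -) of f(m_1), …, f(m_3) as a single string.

+--

midpoint 0.5: f = 1.375 > 0 → [0.5, 1]
midpoint 0.75: f = -2.078125 < 0 → [0.5, 0.75]
midpoint 0.625: f = -0.185547 < 0 → [0.5, 0.625]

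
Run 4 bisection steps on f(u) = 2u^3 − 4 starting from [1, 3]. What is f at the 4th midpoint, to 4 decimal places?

1.1992

f(2) = 12 > 0, so the root lies in [1, 2]
f(1.5) = 2.75 > 0, so the root lies in [1, 1.5]
f(1.25) = -0.09375 < 0, so the root lies in [1.25, 1.5]
f(1.375) = 1.1992 > 0, so the root lies in [1.25, 1.375]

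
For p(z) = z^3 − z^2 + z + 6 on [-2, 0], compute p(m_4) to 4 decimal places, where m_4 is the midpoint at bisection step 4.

0.1348

p(-1) = 3 > 0, so the root lies in [-2, -1]
p(-1.5) = -1.125 < 0, so the root lies in [-1.5, -1]
p(-1.25) = 1.234375 > 0, so the root lies in [-1.5, -1.25]
p(-1.375) = 0.1348 > 0, so the root lies in [-1.5, -1.375]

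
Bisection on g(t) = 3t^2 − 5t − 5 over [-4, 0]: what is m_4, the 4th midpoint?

-0.75

m = -2, g(m) = 17 (+); new bracket [-2, 0]
m = -1, g(m) = 3 (+); new bracket [-1, 0]
m = -0.5, g(m) = -1.75 (−); new bracket [-1, -0.5]
m = -0.75, g(m) = 0.4375 (+); new bracket [-0.75, -0.5]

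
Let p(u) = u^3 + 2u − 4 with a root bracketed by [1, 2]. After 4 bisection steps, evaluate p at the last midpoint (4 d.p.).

u = 1.5 gives p = 2.375, positive; keep [1, 1.5]
u = 1.25 gives p = 0.453125, positive; keep [1, 1.25]
u = 1.125 gives p = -0.326172, negative; keep [1.125, 1.25]
u = 1.1875 gives p = 0.0496, positive; keep [1.125, 1.1875]

0.0496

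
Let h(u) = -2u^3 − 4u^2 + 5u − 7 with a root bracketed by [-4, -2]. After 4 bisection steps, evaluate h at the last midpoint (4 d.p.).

h(-3) = -4 < 0, so the root lies in [-4, -3]
h(-3.5) = 12.25 > 0, so the root lies in [-3.5, -3]
h(-3.25) = 3.15625 > 0, so the root lies in [-3.25, -3]
h(-3.125) = -0.6523 < 0, so the root lies in [-3.25, -3.125]

-0.6523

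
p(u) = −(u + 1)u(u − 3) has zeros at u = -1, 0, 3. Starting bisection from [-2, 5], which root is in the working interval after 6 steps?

midpoint 1.5: p = 5.625 > 0 → [1.5, 5]
midpoint 3.25: p = -3.453125 < 0 → [1.5, 3.25]
midpoint 2.375: p = 5.009766 > 0 → [2.375, 3.25]
midpoint 2.8125: p = 2.0105 > 0 → [2.8125, 3.25]
midpoint 3.03125: p = -0.3819 < 0 → [2.8125, 3.03125]
midpoint 2.921875: p = 0.8953 > 0 → [2.921875, 3.03125]

3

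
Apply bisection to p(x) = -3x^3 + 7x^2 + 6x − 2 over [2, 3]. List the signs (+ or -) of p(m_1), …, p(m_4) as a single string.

+++-

m = 2.5, p(m) = 9.875 (+); new bracket [2.5, 3]
m = 2.75, p(m) = 5.046875 (+); new bracket [2.75, 3]
m = 2.875, p(m) = 1.818359 (+); new bracket [2.875, 3]
m = 2.9375, p(m) = -0.0149 (−); new bracket [2.875, 2.9375]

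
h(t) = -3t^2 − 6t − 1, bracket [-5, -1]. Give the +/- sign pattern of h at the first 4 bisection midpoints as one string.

h(-3) = -10 < 0, so the root lies in [-3, -1]
h(-2) = -1 < 0, so the root lies in [-2, -1]
h(-1.5) = 1.25 > 0, so the root lies in [-2, -1.5]
h(-1.75) = 0.3125 > 0, so the root lies in [-2, -1.75]

--++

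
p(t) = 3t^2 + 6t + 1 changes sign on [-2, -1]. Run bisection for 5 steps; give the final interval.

p(-1.5) = -1.25 < 0, so the root lies in [-2, -1.5]
p(-1.75) = -0.3125 < 0, so the root lies in [-2, -1.75]
p(-1.875) = 0.296875 > 0, so the root lies in [-1.875, -1.75]
p(-1.8125) = -0.0195 < 0, so the root lies in [-1.875, -1.8125]
p(-1.84375) = 0.1357 > 0, so the root lies in [-1.84375, -1.8125]

[-1.84375, -1.8125]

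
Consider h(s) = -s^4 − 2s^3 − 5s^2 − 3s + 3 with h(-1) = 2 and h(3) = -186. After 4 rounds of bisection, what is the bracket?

[0.25, 0.5]

h(1) = -8 < 0, so the root lies in [-1, 1]
h(0) = 3 > 0, so the root lies in [0, 1]
h(0.5) = -0.0625 < 0, so the root lies in [0, 0.5]
h(0.25) = 1.9023 > 0, so the root lies in [0.25, 0.5]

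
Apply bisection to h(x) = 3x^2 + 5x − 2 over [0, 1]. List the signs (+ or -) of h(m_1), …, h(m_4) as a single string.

midpoint 0.5: h = 1.25 > 0 → [0, 0.5]
midpoint 0.25: h = -0.5625 < 0 → [0.25, 0.5]
midpoint 0.375: h = 0.296875 > 0 → [0.25, 0.375]
midpoint 0.3125: h = -0.1445 < 0 → [0.3125, 0.375]

+-+-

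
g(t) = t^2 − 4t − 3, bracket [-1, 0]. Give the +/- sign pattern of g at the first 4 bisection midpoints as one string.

g(-0.5) = -0.75 < 0, so the root lies in [-1, -0.5]
g(-0.75) = 0.5625 > 0, so the root lies in [-0.75, -0.5]
g(-0.625) = -0.109375 < 0, so the root lies in [-0.75, -0.625]
g(-0.6875) = 0.2227 > 0, so the root lies in [-0.6875, -0.625]

-+-+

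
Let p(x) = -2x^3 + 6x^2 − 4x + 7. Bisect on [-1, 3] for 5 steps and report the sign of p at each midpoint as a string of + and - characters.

x = 1 gives p = 7, positive; keep [1, 3]
x = 2 gives p = 7, positive; keep [2, 3]
x = 2.5 gives p = 3.25, positive; keep [2.5, 3]
x = 2.75 gives p = -0.2188, negative; keep [2.5, 2.75]
x = 2.625 gives p = 1.668, positive; keep [2.625, 2.75]

+++-+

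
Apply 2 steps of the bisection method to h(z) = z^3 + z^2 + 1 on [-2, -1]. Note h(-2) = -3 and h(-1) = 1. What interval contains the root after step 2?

z = -1.5 gives h = -0.125, negative; keep [-1.5, -1]
z = -1.25 gives h = 0.609375, positive; keep [-1.5, -1.25]

[-1.5, -1.25]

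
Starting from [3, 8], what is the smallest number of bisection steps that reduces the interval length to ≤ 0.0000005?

Width after n steps is 5/2^n. Need 2^n ≥ 5/0.0000005 = 10000000.
2^23 = 8388608 < 10000000 ≤ 2^24 = 16777216, so n = 24.

24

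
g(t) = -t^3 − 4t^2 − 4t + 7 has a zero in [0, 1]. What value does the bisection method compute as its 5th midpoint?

0.84375

midpoint 0.5: g = 3.875 > 0 → [0.5, 1]
midpoint 0.75: g = 1.328125 > 0 → [0.75, 1]
midpoint 0.875: g = -0.232422 < 0 → [0.75, 0.875]
midpoint 0.8125: g = 0.573 > 0 → [0.8125, 0.875]
midpoint 0.84375: g = 0.1767 > 0 → [0.84375, 0.875]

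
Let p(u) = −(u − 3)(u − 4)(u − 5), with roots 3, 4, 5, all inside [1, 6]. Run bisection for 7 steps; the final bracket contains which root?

m = 3.5, p(m) = -0.375 (−); new bracket [1, 3.5]
m = 2.25, p(m) = 3.609375 (+); new bracket [2.25, 3.5]
m = 2.875, p(m) = 0.298828 (+); new bracket [2.875, 3.5]
m = 3.1875, p(m) = -0.2761 (−); new bracket [2.875, 3.1875]
m = 3.03125, p(m) = -0.0596 (−); new bracket [2.875, 3.03125]
m = 2.953125, p(m) = 0.1004 (+); new bracket [2.953125, 3.03125]
m = 2.9921875, p(m) = 0.0158 (+); new bracket [2.9921875, 3.03125]

3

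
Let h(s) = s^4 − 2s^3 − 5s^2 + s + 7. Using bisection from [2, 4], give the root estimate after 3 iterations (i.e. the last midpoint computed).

h(3) = -8 < 0, so the root lies in [3, 4]
h(3.5) = 13.5625 > 0, so the root lies in [3, 3.5]
h(3.25) = 0.347656 > 0, so the root lies in [3, 3.25]

3.25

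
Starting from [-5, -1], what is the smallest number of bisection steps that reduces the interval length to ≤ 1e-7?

26

Width after n steps is 4/2^n. Need 2^n ≥ 4/1e-7 = 40000000.
2^25 = 33554432 < 40000000 ≤ 2^26 = 67108864, so n = 26.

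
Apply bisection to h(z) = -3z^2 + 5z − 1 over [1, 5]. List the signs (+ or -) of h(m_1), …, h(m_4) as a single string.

m = 3, h(m) = -13 (−); new bracket [1, 3]
m = 2, h(m) = -3 (−); new bracket [1, 2]
m = 1.5, h(m) = -0.25 (−); new bracket [1, 1.5]
m = 1.25, h(m) = 0.5625 (+); new bracket [1.25, 1.5]

---+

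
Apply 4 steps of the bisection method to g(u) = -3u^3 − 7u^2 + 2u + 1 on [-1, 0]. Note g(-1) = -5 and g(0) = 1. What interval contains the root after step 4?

[-0.3125, -0.25]

midpoint -0.5: g = -1.375 < 0 → [-0.5, 0]
midpoint -0.25: g = 0.109375 > 0 → [-0.5, -0.25]
midpoint -0.375: g = -0.576172 < 0 → [-0.375, -0.25]
midpoint -0.3125: g = -0.217 < 0 → [-0.3125, -0.25]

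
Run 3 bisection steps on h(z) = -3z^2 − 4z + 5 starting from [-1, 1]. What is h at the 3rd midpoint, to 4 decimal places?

0.3125

z = 0 gives h = 5, positive; keep [0, 1]
z = 0.5 gives h = 2.25, positive; keep [0.5, 1]
z = 0.75 gives h = 0.3125, positive; keep [0.75, 1]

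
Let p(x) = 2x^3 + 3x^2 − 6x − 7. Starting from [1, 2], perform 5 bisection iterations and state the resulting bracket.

m = 1.5, p(m) = -2.5 (−); new bracket [1.5, 2]
m = 1.75, p(m) = 2.40625 (+); new bracket [1.5, 1.75]
m = 1.625, p(m) = -0.246094 (−); new bracket [1.625, 1.75]
m = 1.6875, p(m) = 1.0288 (+); new bracket [1.625, 1.6875]
m = 1.65625, p(m) = 0.3787 (+); new bracket [1.625, 1.65625]

[1.625, 1.65625]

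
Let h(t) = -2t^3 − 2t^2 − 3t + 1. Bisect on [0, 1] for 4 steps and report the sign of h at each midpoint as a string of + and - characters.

h(0.5) = -1.25 < 0, so the root lies in [0, 0.5]
h(0.25) = 0.09375 > 0, so the root lies in [0.25, 0.5]
h(0.375) = -0.511719 < 0, so the root lies in [0.25, 0.375]
h(0.3125) = -0.1938 < 0, so the root lies in [0.25, 0.3125]

-+--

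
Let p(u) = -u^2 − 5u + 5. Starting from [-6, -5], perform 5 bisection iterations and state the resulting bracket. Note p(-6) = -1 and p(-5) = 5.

midpoint -5.5: p = 2.25 > 0 → [-6, -5.5]
midpoint -5.75: p = 0.6875 > 0 → [-6, -5.75]
midpoint -5.875: p = -0.140625 < 0 → [-5.875, -5.75]
midpoint -5.8125: p = 0.2773 > 0 → [-5.875, -5.8125]
midpoint -5.84375: p = 0.0693 > 0 → [-5.875, -5.84375]

[-5.875, -5.84375]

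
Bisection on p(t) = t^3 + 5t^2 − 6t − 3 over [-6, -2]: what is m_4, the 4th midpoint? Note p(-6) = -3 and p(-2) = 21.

p(-4) = 37 > 0, so the root lies in [-6, -4]
p(-5) = 27 > 0, so the root lies in [-6, -5]
p(-5.5) = 14.875 > 0, so the root lies in [-6, -5.5]
p(-5.75) = 6.7031 > 0, so the root lies in [-6, -5.75]

-5.75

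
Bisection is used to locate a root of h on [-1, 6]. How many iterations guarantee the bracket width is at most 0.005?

11

Width after n steps is 7/2^n. Need 2^n ≥ 7/0.005 = 1400.
2^10 = 1024 < 1400 ≤ 2^11 = 2048, so n = 11.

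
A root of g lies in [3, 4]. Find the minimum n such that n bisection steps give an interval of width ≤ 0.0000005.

Width after n steps is 1/2^n. Need 2^n ≥ 1/0.0000005 = 2000000.
2^20 = 1048576 < 2000000 ≤ 2^21 = 2097152, so n = 21.

21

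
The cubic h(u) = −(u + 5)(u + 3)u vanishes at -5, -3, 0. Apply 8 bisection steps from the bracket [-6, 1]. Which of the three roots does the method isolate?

m = -2.5, h(m) = 3.125 (+); new bracket [-2.5, 1]
m = -0.75, h(m) = 7.171875 (+); new bracket [-0.75, 1]
m = 0.125, h(m) = -2.001953 (−); new bracket [-0.75, 0.125]
m = -0.3125, h(m) = 3.9368 (+); new bracket [-0.3125, 0.125]
m = -0.09375, h(m) = 1.3368 (+); new bracket [-0.09375, 0.125]
m = 0.015625, h(m) = -0.2363 (−); new bracket [-0.09375, 0.015625]
m = -0.0390625, h(m) = 0.5738 (+); new bracket [-0.0390625, 0.015625]
m = -0.01171875, h(m) = 0.1747 (+); new bracket [-0.01171875, 0.015625]

0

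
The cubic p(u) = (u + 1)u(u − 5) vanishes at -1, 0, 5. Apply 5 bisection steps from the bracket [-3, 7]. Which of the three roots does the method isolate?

5

u = 2 gives p = -18, negative; keep [2, 7]
u = 4.5 gives p = -12.375, negative; keep [4.5, 7]
u = 5.75 gives p = 29.109375, positive; keep [4.5, 5.75]
u = 5.125 gives p = 3.9238, positive; keep [4.5, 5.125]
u = 4.8125 gives p = -5.2449, negative; keep [4.8125, 5.125]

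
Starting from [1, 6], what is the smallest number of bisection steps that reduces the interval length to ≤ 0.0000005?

24

Width after n steps is 5/2^n. Need 2^n ≥ 5/0.0000005 = 10000000.
2^23 = 8388608 < 10000000 ≤ 2^24 = 16777216, so n = 24.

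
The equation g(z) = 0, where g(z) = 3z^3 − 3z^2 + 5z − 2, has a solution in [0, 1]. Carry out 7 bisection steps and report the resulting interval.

midpoint 0.5: g = 0.125 > 0 → [0, 0.5]
midpoint 0.25: g = -0.890625 < 0 → [0.25, 0.5]
midpoint 0.375: g = -0.388672 < 0 → [0.375, 0.5]
midpoint 0.4375: g = -0.1355 < 0 → [0.4375, 0.5]
midpoint 0.46875: g = -0.0064 < 0 → [0.46875, 0.5]
midpoint 0.484375: g = 0.0589 > 0 → [0.46875, 0.484375]
midpoint 0.4765625: g = 0.0262 > 0 → [0.46875, 0.4765625]

[0.46875, 0.4765625]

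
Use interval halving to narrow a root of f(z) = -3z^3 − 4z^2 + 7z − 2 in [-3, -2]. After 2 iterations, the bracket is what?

z = -2.5 gives f = 2.375, positive; keep [-2.5, -2]
z = -2.25 gives f = -3.828125, negative; keep [-2.5, -2.25]

[-2.5, -2.25]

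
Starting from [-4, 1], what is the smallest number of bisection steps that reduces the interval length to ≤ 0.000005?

20

Width after n steps is 5/2^n. Need 2^n ≥ 5/0.000005 = 1000000.
2^19 = 524288 < 1000000 ≤ 2^20 = 1048576, so n = 20.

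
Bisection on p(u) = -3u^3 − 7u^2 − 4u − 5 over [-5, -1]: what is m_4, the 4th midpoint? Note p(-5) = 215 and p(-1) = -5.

-2.25

p(-3) = 25 > 0, so the root lies in [-3, -1]
p(-2) = -1 < 0, so the root lies in [-3, -2]
p(-2.5) = 8.125 > 0, so the root lies in [-2.5, -2]
p(-2.25) = 2.7344 > 0, so the root lies in [-2.25, -2]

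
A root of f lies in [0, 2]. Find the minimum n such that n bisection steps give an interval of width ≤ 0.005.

9

Width after n steps is 2/2^n. Need 2^n ≥ 2/0.005 = 400.
2^8 = 256 < 400 ≤ 2^9 = 512, so n = 9.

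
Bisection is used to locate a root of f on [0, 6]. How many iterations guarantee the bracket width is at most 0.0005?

Width after n steps is 6/2^n. Need 2^n ≥ 6/0.0005 = 12000.
2^13 = 8192 < 12000 ≤ 2^14 = 16384, so n = 14.

14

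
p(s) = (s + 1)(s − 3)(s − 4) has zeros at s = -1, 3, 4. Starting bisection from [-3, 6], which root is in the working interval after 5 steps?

s = 1.5 gives p = 9.375, positive; keep [-3, 1.5]
s = -0.75 gives p = 4.453125, positive; keep [-3, -0.75]
s = -1.875 gives p = -25.060547, negative; keep [-1.875, -0.75]
s = -1.3125 gives p = -7.1594, negative; keep [-1.3125, -0.75]
s = -1.03125 gives p = -0.6338, negative; keep [-1.03125, -0.75]

-1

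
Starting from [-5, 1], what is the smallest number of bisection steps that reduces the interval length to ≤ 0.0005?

14

Width after n steps is 6/2^n. Need 2^n ≥ 6/0.0005 = 12000.
2^13 = 8192 < 12000 ≤ 2^14 = 16384, so n = 14.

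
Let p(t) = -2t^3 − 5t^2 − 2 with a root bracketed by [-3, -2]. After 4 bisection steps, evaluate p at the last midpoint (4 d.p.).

0.7085

p(-2.5) = -2 < 0, so the root lies in [-3, -2.5]
p(-2.75) = 1.78125 > 0, so the root lies in [-2.75, -2.5]
p(-2.625) = -0.277344 < 0, so the root lies in [-2.75, -2.625]
p(-2.6875) = 0.7085 > 0, so the root lies in [-2.6875, -2.625]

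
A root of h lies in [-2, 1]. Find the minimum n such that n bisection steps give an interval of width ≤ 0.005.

10

Width after n steps is 3/2^n. Need 2^n ≥ 3/0.005 = 600.
2^9 = 512 < 600 ≤ 2^10 = 1024, so n = 10.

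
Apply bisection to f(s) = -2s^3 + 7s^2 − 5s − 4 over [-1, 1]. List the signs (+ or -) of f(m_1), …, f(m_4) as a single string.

-+--

s = 0 gives f = -4, negative; keep [-1, 0]
s = -0.5 gives f = 0.5, positive; keep [-0.5, 0]
s = -0.25 gives f = -2.28125, negative; keep [-0.5, -0.25]
s = -0.375 gives f = -1.0352, negative; keep [-0.5, -0.375]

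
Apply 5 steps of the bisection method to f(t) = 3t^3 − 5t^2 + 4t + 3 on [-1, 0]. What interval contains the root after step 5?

m = -0.5, f(m) = -0.625 (−); new bracket [-0.5, 0]
m = -0.25, f(m) = 1.640625 (+); new bracket [-0.5, -0.25]
m = -0.375, f(m) = 0.638672 (+); new bracket [-0.5, -0.375]
m = -0.4375, f(m) = 0.0417 (+); new bracket [-0.5, -0.4375]
m = -0.46875, f(m) = -0.2826 (−); new bracket [-0.46875, -0.4375]

[-0.46875, -0.4375]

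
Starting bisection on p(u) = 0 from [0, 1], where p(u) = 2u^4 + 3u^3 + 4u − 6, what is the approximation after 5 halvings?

u = 0.5 gives p = -3.5, negative; keep [0.5, 1]
u = 0.75 gives p = -1.101562, negative; keep [0.75, 1]
u = 0.875 gives p = 0.682129, positive; keep [0.75, 0.875]
u = 0.8125 gives p = -0.2693, negative; keep [0.8125, 0.875]
u = 0.84375 gives p = 0.1907, positive; keep [0.8125, 0.84375]

0.84375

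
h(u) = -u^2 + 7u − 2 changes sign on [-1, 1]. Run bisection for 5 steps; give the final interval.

[0.25, 0.3125]

h(0) = -2 < 0, so the root lies in [0, 1]
h(0.5) = 1.25 > 0, so the root lies in [0, 0.5]
h(0.25) = -0.3125 < 0, so the root lies in [0.25, 0.5]
h(0.375) = 0.4844 > 0, so the root lies in [0.25, 0.375]
h(0.3125) = 0.0898 > 0, so the root lies in [0.25, 0.3125]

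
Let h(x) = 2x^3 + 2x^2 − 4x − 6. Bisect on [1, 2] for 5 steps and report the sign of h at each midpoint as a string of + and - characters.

midpoint 1.5: h = -0.75 < 0 → [1.5, 2]
midpoint 1.75: h = 3.84375 > 0 → [1.5, 1.75]
midpoint 1.625: h = 1.363281 > 0 → [1.5, 1.625]
midpoint 1.5625: h = 0.2622 > 0 → [1.5, 1.5625]
midpoint 1.53125: h = -0.2548 < 0 → [1.53125, 1.5625]

-+++-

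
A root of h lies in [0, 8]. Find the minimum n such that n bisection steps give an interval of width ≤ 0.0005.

14

Width after n steps is 8/2^n. Need 2^n ≥ 8/0.0005 = 16000.
2^13 = 8192 < 16000 ≤ 2^14 = 16384, so n = 14.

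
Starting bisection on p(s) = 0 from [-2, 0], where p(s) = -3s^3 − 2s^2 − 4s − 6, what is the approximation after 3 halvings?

-1.25

midpoint -1: p = -1 < 0 → [-2, -1]
midpoint -1.5: p = 5.625 > 0 → [-1.5, -1]
midpoint -1.25: p = 1.734375 > 0 → [-1.25, -1]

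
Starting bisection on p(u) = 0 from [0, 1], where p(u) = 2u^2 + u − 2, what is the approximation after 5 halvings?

p(0.5) = -1 < 0, so the root lies in [0.5, 1]
p(0.75) = -0.125 < 0, so the root lies in [0.75, 1]
p(0.875) = 0.40625 > 0, so the root lies in [0.75, 0.875]
p(0.8125) = 0.1328 > 0, so the root lies in [0.75, 0.8125]
p(0.78125) = 0.002 > 0, so the root lies in [0.75, 0.78125]

0.78125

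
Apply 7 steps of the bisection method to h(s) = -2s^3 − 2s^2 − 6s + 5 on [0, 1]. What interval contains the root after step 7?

midpoint 0.5: h = 1.25 > 0 → [0.5, 1]
midpoint 0.75: h = -1.46875 < 0 → [0.5, 0.75]
midpoint 0.625: h = -0.019531 < 0 → [0.5, 0.625]
midpoint 0.5625: h = 0.6362 > 0 → [0.5625, 0.625]
midpoint 0.59375: h = 0.3138 > 0 → [0.59375, 0.625]
midpoint 0.609375: h = 0.1485 > 0 → [0.609375, 0.625]
midpoint 0.6171875: h = 0.0648 > 0 → [0.6171875, 0.625]

[0.6171875, 0.625]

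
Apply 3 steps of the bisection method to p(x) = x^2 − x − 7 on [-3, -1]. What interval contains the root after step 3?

[-2.25, -2]

midpoint -2: p = -1 < 0 → [-3, -2]
midpoint -2.5: p = 1.75 > 0 → [-2.5, -2]
midpoint -2.25: p = 0.3125 > 0 → [-2.25, -2]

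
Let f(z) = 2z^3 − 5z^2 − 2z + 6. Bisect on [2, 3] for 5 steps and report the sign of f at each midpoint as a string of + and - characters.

+--++

z = 2.5 gives f = 1, positive; keep [2, 2.5]
z = 2.25 gives f = -1.03125, negative; keep [2.25, 2.5]
z = 2.375 gives f = -0.160156, negative; keep [2.375, 2.5]
z = 2.4375 gives f = 0.3823, positive; keep [2.375, 2.4375]
z = 2.40625 gives f = 0.1019, positive; keep [2.375, 2.40625]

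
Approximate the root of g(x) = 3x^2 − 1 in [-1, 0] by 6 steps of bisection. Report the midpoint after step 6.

x = -0.5 gives g = -0.25, negative; keep [-1, -0.5]
x = -0.75 gives g = 0.6875, positive; keep [-0.75, -0.5]
x = -0.625 gives g = 0.171875, positive; keep [-0.625, -0.5]
x = -0.5625 gives g = -0.0508, negative; keep [-0.625, -0.5625]
x = -0.59375 gives g = 0.0576, positive; keep [-0.59375, -0.5625]
x = -0.578125 gives g = 0.0027, positive; keep [-0.578125, -0.5625]

-0.578125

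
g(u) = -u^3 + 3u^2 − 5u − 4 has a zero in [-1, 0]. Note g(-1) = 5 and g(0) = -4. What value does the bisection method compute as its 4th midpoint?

u = -0.5 gives g = -0.625, negative; keep [-1, -0.5]
u = -0.75 gives g = 1.859375, positive; keep [-0.75, -0.5]
u = -0.625 gives g = 0.541016, positive; keep [-0.625, -0.5]
u = -0.5625 gives g = -0.0603, negative; keep [-0.625, -0.5625]

-0.5625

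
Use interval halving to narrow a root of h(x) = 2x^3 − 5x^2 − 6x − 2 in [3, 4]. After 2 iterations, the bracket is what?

h(3.5) = 1.5 > 0, so the root lies in [3, 3.5]
h(3.25) = -5.65625 < 0, so the root lies in [3.25, 3.5]

[3.25, 3.5]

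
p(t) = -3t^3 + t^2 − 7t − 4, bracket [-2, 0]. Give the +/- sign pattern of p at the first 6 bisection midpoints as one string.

++----

t = -1 gives p = 7, positive; keep [-1, 0]
t = -0.5 gives p = 0.125, positive; keep [-0.5, 0]
t = -0.25 gives p = -2.140625, negative; keep [-0.5, -0.25]
t = -0.375 gives p = -1.0762, negative; keep [-0.5, -0.375]
t = -0.4375 gives p = -0.4949, negative; keep [-0.5, -0.4375]
t = -0.46875 gives p = -0.19, negative; keep [-0.5, -0.46875]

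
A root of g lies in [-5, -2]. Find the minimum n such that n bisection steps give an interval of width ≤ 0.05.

Width after n steps is 3/2^n. Need 2^n ≥ 3/0.05 = 60.
2^5 = 32 < 60 ≤ 2^6 = 64, so n = 6.

6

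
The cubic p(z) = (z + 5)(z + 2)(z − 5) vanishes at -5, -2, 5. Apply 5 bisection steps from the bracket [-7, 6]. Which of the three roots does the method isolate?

5

p(-0.5) = -37.125 < 0, so the root lies in [-0.5, 6]
p(2.75) = -82.828125 < 0, so the root lies in [2.75, 6]
p(4.375) = -37.353516 < 0, so the root lies in [4.375, 6]
p(5.1875) = 13.7292 > 0, so the root lies in [4.375, 5.1875]
p(4.78125) = -14.5095 < 0, so the root lies in [4.78125, 5.1875]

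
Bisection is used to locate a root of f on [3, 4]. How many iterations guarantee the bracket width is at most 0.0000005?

21

Width after n steps is 1/2^n. Need 2^n ≥ 1/0.0000005 = 2000000.
2^20 = 1048576 < 2000000 ≤ 2^21 = 2097152, so n = 21.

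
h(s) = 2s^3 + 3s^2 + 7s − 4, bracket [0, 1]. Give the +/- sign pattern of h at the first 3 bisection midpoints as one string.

m = 0.5, h(m) = 0.5 (+); new bracket [0, 0.5]
m = 0.25, h(m) = -2.03125 (−); new bracket [0.25, 0.5]
m = 0.375, h(m) = -0.847656 (−); new bracket [0.375, 0.5]

+--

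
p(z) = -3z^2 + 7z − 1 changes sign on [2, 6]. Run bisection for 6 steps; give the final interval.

z = 4 gives p = -21, negative; keep [2, 4]
z = 3 gives p = -7, negative; keep [2, 3]
z = 2.5 gives p = -2.25, negative; keep [2, 2.5]
z = 2.25 gives p = -0.4375, negative; keep [2, 2.25]
z = 2.125 gives p = 0.3281, positive; keep [2.125, 2.25]
z = 2.1875 gives p = -0.043, negative; keep [2.125, 2.1875]

[2.125, 2.1875]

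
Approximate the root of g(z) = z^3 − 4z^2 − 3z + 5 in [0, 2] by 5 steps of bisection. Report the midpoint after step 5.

0.8125

g(1) = -1 < 0, so the root lies in [0, 1]
g(0.5) = 2.625 > 0, so the root lies in [0.5, 1]
g(0.75) = 0.921875 > 0, so the root lies in [0.75, 1]
g(0.875) = -0.0176 < 0, so the root lies in [0.75, 0.875]
g(0.8125) = 0.4583 > 0, so the root lies in [0.8125, 0.875]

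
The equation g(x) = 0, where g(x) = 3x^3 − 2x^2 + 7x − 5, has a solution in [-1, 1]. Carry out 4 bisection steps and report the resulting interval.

midpoint 0: g = -5 < 0 → [0, 1]
midpoint 0.5: g = -1.625 < 0 → [0.5, 1]
midpoint 0.75: g = 0.390625 > 0 → [0.5, 0.75]
midpoint 0.625: g = -0.6738 < 0 → [0.625, 0.75]

[0.625, 0.75]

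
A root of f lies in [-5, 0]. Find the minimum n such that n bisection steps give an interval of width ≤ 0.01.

9

Width after n steps is 5/2^n. Need 2^n ≥ 5/0.01 = 500.
2^8 = 256 < 500 ≤ 2^9 = 512, so n = 9.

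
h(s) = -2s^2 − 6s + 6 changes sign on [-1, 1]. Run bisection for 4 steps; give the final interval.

[0.75, 0.875]

s = 0 gives h = 6, positive; keep [0, 1]
s = 0.5 gives h = 2.5, positive; keep [0.5, 1]
s = 0.75 gives h = 0.375, positive; keep [0.75, 1]
s = 0.875 gives h = -0.7812, negative; keep [0.75, 0.875]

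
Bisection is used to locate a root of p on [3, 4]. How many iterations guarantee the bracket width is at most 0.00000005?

25

Width after n steps is 1/2^n. Need 2^n ≥ 1/0.00000005 = 20000000.
2^24 = 16777216 < 20000000 ≤ 2^25 = 33554432, so n = 25.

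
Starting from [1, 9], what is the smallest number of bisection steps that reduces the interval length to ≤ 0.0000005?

Width after n steps is 8/2^n. Need 2^n ≥ 8/0.0000005 = 16000000.
2^23 = 8388608 < 16000000 ≤ 2^24 = 16777216, so n = 24.

24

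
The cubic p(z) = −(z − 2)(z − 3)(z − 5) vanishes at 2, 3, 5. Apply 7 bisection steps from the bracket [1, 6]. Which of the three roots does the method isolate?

p(3.5) = 1.125 > 0, so the root lies in [3.5, 6]
p(4.75) = 1.203125 > 0, so the root lies in [4.75, 6]
p(5.375) = -3.005859 < 0, so the root lies in [4.75, 5.375]
p(5.0625) = -0.3948 < 0, so the root lies in [4.75, 5.0625]
p(4.90625) = 0.5194 > 0, so the root lies in [4.90625, 5.0625]
p(4.984375) = 0.0925 > 0, so the root lies in [4.984375, 5.0625]
p(5.0234375) = -0.1434 < 0, so the root lies in [4.984375, 5.0234375]

5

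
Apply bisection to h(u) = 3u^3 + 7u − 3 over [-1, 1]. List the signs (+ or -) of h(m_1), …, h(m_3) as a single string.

midpoint 0: h = -3 < 0 → [0, 1]
midpoint 0.5: h = 0.875 > 0 → [0, 0.5]
midpoint 0.25: h = -1.203125 < 0 → [0.25, 0.5]

-+-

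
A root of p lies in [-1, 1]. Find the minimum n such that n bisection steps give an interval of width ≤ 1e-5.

18

Width after n steps is 2/2^n. Need 2^n ≥ 2/1e-5 = 200000.
2^17 = 131072 < 200000 ≤ 2^18 = 262144, so n = 18.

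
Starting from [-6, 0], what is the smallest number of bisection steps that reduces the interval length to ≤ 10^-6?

23

Width after n steps is 6/2^n. Need 2^n ≥ 6/10^-6 = 6000000.
2^22 = 4194304 < 6000000 ≤ 2^23 = 8388608, so n = 23.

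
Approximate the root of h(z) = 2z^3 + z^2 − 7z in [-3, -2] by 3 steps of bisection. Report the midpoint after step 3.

-2.125

z = -2.5 gives h = -7.5, negative; keep [-2.5, -2]
z = -2.25 gives h = -1.96875, negative; keep [-2.25, -2]
z = -2.125 gives h = 0.199219, positive; keep [-2.25, -2.125]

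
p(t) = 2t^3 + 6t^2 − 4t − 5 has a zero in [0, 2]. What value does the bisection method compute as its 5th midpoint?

1.0625

midpoint 1: p = -1 < 0 → [1, 2]
midpoint 1.5: p = 9.25 > 0 → [1, 1.5]
midpoint 1.25: p = 3.28125 > 0 → [1, 1.25]
midpoint 1.125: p = 0.9414 > 0 → [1, 1.125]
midpoint 1.0625: p = -0.0776 < 0 → [1.0625, 1.125]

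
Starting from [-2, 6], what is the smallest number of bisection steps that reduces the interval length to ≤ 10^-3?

Width after n steps is 8/2^n. Need 2^n ≥ 8/10^-3 = 8000.
2^12 = 4096 < 8000 ≤ 2^13 = 8192, so n = 13.

13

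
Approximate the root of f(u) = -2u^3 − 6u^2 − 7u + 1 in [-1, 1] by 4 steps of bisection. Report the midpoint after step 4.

0.125

midpoint 0: f = 1 > 0 → [0, 1]
midpoint 0.5: f = -4.25 < 0 → [0, 0.5]
midpoint 0.25: f = -1.15625 < 0 → [0, 0.25]
midpoint 0.125: f = 0.0273 > 0 → [0.125, 0.25]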